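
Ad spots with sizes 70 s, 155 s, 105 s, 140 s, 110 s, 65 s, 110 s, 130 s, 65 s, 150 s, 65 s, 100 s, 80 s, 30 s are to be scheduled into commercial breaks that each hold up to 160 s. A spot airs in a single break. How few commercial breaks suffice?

11

Total = 155 + 150 + 140 + 130 + 110 + 110 + 105 + 100 + 80 + 70 + 65 + 65 + 65 + 30 = 1375 s.
Lower bound: ⌈1375/160⌉ = 9 commercial breaks.
A packing using 11 commercial breaks:
  break 1: 155 = 155
  break 2: 150 = 150
  break 3: 140 = 140
  break 4: 130 + 30 = 160
  break 5: 110 = 110
  break 6: 110 = 110
  break 7: 105 = 105
  break 8: 100 = 100
  break 9: 80 + 70 = 150
  break 10: 65 + 65 = 130
  break 11: 65 = 65
No arrangement into 10 commercial breaks stays within capacity, so 11 is optimal.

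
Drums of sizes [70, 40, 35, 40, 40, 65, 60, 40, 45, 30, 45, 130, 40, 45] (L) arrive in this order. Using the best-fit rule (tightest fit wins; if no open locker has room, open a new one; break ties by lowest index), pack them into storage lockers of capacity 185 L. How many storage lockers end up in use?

  70 → locker 1 (new)  [load 70/185]
  40 → locker 1  [load 110/185]
  35 → locker 1  [load 145/185]
  40 → locker 1  [load 185/185]
  40 → locker 2 (new)  [load 40/185]
  65 → locker 2  [load 105/185]
  60 → locker 2  [load 165/185]
  40 → locker 3 (new)  [load 40/185]
  45 → locker 3  [load 85/185]
  30 → locker 3  [load 115/185]
  45 → locker 3  [load 160/185]
  130 → locker 4 (new)  [load 130/185]
  40 → locker 4  [load 170/185]
  45 → locker 5 (new)  [load 45/185]
5 storage lockers opened.

5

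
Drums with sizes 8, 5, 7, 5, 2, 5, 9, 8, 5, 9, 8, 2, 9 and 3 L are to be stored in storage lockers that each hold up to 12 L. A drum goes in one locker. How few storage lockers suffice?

Total = 9 + 9 + 9 + 8 + 8 + 8 + 7 + 5 + 5 + 5 + 5 + 3 + 2 + 2 = 85 L.
Lower bound: ⌈85/12⌉ = 8 storage lockers.
A packing using 9 storage lockers:
  locker 1: 9 + 3 = 12
  locker 2: 9 + 2 = 11
  locker 3: 9 + 2 = 11
  locker 4: 8 = 8
  locker 5: 8 = 8
  locker 6: 8 = 8
  locker 7: 7 + 5 = 12
  locker 8: 5 + 5 = 10
  locker 9: 5 = 5
No arrangement into 8 storage lockers stays within capacity, so 9 is optimal.

9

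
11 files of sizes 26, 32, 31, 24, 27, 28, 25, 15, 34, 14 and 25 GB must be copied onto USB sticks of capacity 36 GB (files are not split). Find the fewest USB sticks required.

Total = 34 + 32 + 31 + 28 + 27 + 26 + 25 + 25 + 24 + 15 + 14 = 281 GB.
Lower bound: ⌈281/36⌉ = 8 USB sticks.
Also, 9 files each exceed 18 GB, and no two of those can share a USB stick, so at least 9 USB sticks are needed.
A packing using 10 USB sticks:
  USB stick 1: 34 = 34
  USB stick 2: 32 = 32
  USB stick 3: 31 = 31
  USB stick 4: 28 = 28
  USB stick 5: 27 = 27
  USB stick 6: 26 = 26
  USB stick 7: 25 = 25
  USB stick 8: 25 = 25
  USB stick 9: 24 = 24
  USB stick 10: 15 + 14 = 29
No arrangement into 9 USB sticks stays within capacity, so 10 is optimal.

10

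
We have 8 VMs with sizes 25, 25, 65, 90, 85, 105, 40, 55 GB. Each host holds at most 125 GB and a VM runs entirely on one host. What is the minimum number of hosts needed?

Total = 105 + 90 + 85 + 65 + 55 + 40 + 25 + 25 = 490 GB.
Lower bound: ⌈490/125⌉ = 4 hosts.
A packing using 5 hosts:
  host 1: 105 = 105
  host 2: 90 + 25 = 115
  host 3: 85 + 40 = 125
  host 4: 65 + 55 = 120
  host 5: 25 = 25
No arrangement into 4 hosts stays within capacity, so 5 is optimal.

5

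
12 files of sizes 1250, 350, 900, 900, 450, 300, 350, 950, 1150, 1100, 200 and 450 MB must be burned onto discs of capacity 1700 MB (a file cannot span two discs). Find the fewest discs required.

6

Total = 1250 + 1150 + 1100 + 950 + 900 + 900 + 450 + 450 + 350 + 350 + 300 + 200 = 8350 MB.
Lower bound: ⌈8350/1700⌉ = 5 discs.
Also, 6 files each exceed 850 MB, and no two of those can share a disc, so at least 6 discs are needed.
A packing using 6 discs:
  disc 1: 1250 + 450 = 1700
  disc 2: 1150 + 450 = 1600
  disc 3: 1100 + 350 + 200 = 1650
  disc 4: 950 + 350 + 300 = 1600
  disc 5: 900 = 900
  disc 6: 900 = 900
This matches the lower bound, so 6 is optimal.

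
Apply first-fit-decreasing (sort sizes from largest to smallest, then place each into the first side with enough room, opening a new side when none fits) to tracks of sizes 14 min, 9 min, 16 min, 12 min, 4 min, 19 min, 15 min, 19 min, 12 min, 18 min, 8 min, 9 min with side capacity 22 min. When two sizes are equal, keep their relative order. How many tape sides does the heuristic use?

Sorted descending: 19, 19, 18, 16, 15, 14, 12, 12, 9, 9, 8, 4.
  19 → side 1 (new)  [load 19/22]
  19 → side 2 (new)  [load 19/22]
  18 → side 3 (new)  [load 18/22]
  16 → side 4 (new)  [load 16/22]
  15 → side 5 (new)  [load 15/22]
  14 → side 6 (new)  [load 14/22]
  12 → side 7 (new)  [load 12/22]
  12 → side 8 (new)  [load 12/22]
  9 → side 7  [load 21/22]
  9 → side 8  [load 21/22]
  8 → side 6  [load 22/22]
  4 → side 3  [load 22/22]
8 tape sides opened.

8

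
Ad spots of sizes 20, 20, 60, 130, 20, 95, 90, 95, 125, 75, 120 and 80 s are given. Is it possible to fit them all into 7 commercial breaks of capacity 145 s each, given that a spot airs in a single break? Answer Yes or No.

No

Total = 930 s; ⌈930/145⌉ = 7.
8 ad spots each exceed half the capacity and cannot share a break, forcing at least 8 commercial breaks.
At least 8 commercial breaks are required, but only 7 are allowed.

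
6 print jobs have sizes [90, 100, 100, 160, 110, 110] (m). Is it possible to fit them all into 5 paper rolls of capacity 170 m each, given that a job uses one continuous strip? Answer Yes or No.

No

Total = 670 m; ⌈670/170⌉ = 4.
6 print jobs each exceed half the capacity and cannot share a roll, forcing at least 6 paper rolls.
At least 6 paper rolls are required, but only 5 are allowed.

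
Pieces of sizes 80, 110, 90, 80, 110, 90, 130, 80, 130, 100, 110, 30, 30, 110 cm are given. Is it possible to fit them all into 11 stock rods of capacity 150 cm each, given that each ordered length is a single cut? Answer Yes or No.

No

Total = 1280 cm; ⌈1280/150⌉ = 9.
12 pieces each exceed half the capacity and cannot share a stock rod, forcing at least 12 stock rods.
At least 12 stock rods are required, but only 11 are allowed.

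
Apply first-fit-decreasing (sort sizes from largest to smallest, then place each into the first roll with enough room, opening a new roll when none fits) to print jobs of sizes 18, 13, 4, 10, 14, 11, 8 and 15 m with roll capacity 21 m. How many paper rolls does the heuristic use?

5

Sorted descending: 18, 15, 14, 13, 11, 10, 8, 4.
  18 → roll 1 (new)  [load 18/21]
  15 → roll 2 (new)  [load 15/21]
  14 → roll 3 (new)  [load 14/21]
  13 → roll 4 (new)  [load 13/21]
  11 → roll 5 (new)  [load 11/21]
  10 → roll 5  [load 21/21]
  8 → roll 4  [load 21/21]
  4 → roll 2  [load 19/21]
5 paper rolls opened.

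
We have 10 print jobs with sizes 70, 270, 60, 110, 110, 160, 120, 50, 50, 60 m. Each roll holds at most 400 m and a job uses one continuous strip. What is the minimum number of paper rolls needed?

3

Total = 270 + 160 + 120 + 110 + 110 + 70 + 60 + 60 + 50 + 50 = 1060 m.
Lower bound: ⌈1060/400⌉ = 3 paper rolls.
A packing using 3 paper rolls:
  roll 1: 270 + 120 = 390
  roll 2: 160 + 110 + 110 = 380
  roll 3: 70 + 60 + 60 + 50 + 50 = 290
This matches the lower bound, so 3 is optimal.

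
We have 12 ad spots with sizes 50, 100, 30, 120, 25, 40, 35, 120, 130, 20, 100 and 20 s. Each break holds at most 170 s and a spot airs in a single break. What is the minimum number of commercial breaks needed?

5

Total = 130 + 120 + 120 + 100 + 100 + 50 + 40 + 35 + 30 + 25 + 20 + 20 = 790 s.
Lower bound: ⌈790/170⌉ = 5 commercial breaks.
A packing using 5 commercial breaks:
  break 1: 130 + 40 = 170
  break 2: 120 + 50 = 170
  break 3: 120 + 35 = 155
  break 4: 100 + 30 + 25 = 155
  break 5: 100 + 20 + 20 = 140
This matches the lower bound, so 5 is optimal.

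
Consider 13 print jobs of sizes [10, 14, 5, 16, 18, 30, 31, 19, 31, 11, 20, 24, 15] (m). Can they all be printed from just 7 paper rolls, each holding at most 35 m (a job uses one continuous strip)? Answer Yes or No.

No

Total = 244 m; ⌈244/35⌉ = 7.
The bound of 7 does not rule out 7, but exhaustive search shows no assignment into 7 paper rolls of capacity 35 m exists — the minimum is 8.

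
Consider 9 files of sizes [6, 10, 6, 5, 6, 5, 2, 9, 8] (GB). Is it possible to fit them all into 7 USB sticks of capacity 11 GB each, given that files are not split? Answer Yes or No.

A valid assignment using 6 USB sticks:
  USB stick 1: 10 = 10
  USB stick 2: 9 + 2 = 11
  USB stick 3: 8 = 8
  USB stick 4: 6 + 5 = 11
  USB stick 5: 6 + 5 = 11
  USB stick 6: 6 = 6
That uses only 6 ≤ 7, so 7 USB sticks are enough.

Yes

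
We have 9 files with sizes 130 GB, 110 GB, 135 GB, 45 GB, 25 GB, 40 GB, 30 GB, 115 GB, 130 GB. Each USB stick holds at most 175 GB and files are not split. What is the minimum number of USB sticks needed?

Total = 135 + 130 + 130 + 115 + 110 + 45 + 40 + 30 + 25 = 760 GB.
Lower bound: ⌈760/175⌉ = 5 USB sticks.
A packing using 5 USB sticks:
  USB stick 1: 135 + 40 = 175
  USB stick 2: 130 + 45 = 175
  USB stick 3: 130 + 30 = 160
  USB stick 4: 115 + 25 = 140
  USB stick 5: 110 = 110
This matches the lower bound, so 5 is optimal.

5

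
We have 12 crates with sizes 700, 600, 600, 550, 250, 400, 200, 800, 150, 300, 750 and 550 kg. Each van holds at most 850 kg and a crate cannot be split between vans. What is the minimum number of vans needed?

8

Total = 800 + 750 + 700 + 600 + 600 + 550 + 550 + 400 + 300 + 250 + 200 + 150 = 5850 kg.
Lower bound: ⌈5850/850⌉ = 7 vans.
A packing using 8 vans:
  van 1: 800 = 800
  van 2: 750 = 750
  van 3: 700 + 150 = 850
  van 4: 600 + 250 = 850
  van 5: 600 + 200 = 800
  van 6: 550 + 300 = 850
  van 7: 550 = 550
  van 8: 400 = 400
No arrangement into 7 vans stays within capacity, so 8 is optimal.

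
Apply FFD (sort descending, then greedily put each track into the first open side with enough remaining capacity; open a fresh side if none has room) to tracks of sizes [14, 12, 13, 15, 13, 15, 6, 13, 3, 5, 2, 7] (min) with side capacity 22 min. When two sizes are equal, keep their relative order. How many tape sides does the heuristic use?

7

Sorted descending: 15, 15, 14, 13, 13, 13, 12, 7, 6, 5, 3, 2.
  15 → side 1 (new)  [load 15/22]
  15 → side 2 (new)  [load 15/22]
  14 → side 3 (new)  [load 14/22]
  13 → side 4 (new)  [load 13/22]
  13 → side 5 (new)  [load 13/22]
  13 → side 6 (new)  [load 13/22]
  12 → side 7 (new)  [load 12/22]
  7 → side 1  [load 22/22]
  6 → side 2  [load 21/22]
  5 → side 3  [load 19/22]
  3 → side 3  [load 22/22]
  2 → side 4  [load 15/22]
7 tape sides opened.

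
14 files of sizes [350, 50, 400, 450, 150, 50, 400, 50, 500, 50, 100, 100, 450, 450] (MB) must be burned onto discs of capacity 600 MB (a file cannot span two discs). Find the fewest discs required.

7

Total = 500 + 450 + 450 + 450 + 400 + 400 + 350 + 150 + 100 + 100 + 50 + 50 + 50 + 50 = 3550 MB.
Lower bound: ⌈3550/600⌉ = 6 discs.
Also, 7 files each exceed 300 MB, and no two of those can share a disc, so at least 7 discs are needed.
A packing using 7 discs:
  disc 1: 500 + 100 = 600
  disc 2: 450 + 150 = 600
  disc 3: 450 + 100 + 50 = 600
  disc 4: 450 + 50 + 50 + 50 = 600
  disc 5: 400 = 400
  disc 6: 400 = 400
  disc 7: 350 = 350
This matches the lower bound, so 7 is optimal.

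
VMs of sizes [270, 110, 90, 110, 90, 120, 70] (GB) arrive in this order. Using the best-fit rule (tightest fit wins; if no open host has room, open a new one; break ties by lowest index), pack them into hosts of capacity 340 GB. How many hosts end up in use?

3

  270 → host 1 (new)  [load 270/340]
  110 → host 2 (new)  [load 110/340]
  90 → host 2  [load 200/340]
  110 → host 2  [load 310/340]
  90 → host 3 (new)  [load 90/340]
  120 → host 3  [load 210/340]
  70 → host 1  [load 340/340]
3 hosts opened.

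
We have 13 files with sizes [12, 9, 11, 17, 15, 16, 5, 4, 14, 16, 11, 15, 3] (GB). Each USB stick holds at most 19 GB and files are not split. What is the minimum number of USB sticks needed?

10

Total = 17 + 16 + 16 + 15 + 15 + 14 + 12 + 11 + 11 + 9 + 5 + 4 + 3 = 148 GB.
Lower bound: ⌈148/19⌉ = 8 USB sticks.
Also, 9 files each exceed 19/2 GB, and no two of those can share a USB stick, so at least 9 USB sticks are needed.
A packing using 10 USB sticks:
  USB stick 1: 17 = 17
  USB stick 2: 16 + 3 = 19
  USB stick 3: 16 = 16
  USB stick 4: 15 + 4 = 19
  USB stick 5: 15 = 15
  USB stick 6: 14 + 5 = 19
  USB stick 7: 12 = 12
  USB stick 8: 11 = 11
  USB stick 9: 11 = 11
  USB stick 10: 9 = 9
No arrangement into 9 USB sticks stays within capacity, so 10 is optimal.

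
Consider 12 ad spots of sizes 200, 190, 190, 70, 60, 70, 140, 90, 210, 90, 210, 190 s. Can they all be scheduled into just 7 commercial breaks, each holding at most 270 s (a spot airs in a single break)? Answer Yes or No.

Total = 1710 s; ⌈1710/270⌉ = 7.
The bound of 7 does not rule out 7, but exhaustive search shows no assignment into 7 commercial breaks of capacity 270 s exists — the minimum is 8.

No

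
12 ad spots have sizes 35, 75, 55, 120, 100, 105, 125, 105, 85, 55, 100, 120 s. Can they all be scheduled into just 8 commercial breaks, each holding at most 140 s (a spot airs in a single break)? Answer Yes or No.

Total = 1080 s; ⌈1080/140⌉ = 8.
9 ad spots each exceed half the capacity and cannot share a break, forcing at least 9 commercial breaks.
At least 9 commercial breaks are required, but only 8 are allowed.

No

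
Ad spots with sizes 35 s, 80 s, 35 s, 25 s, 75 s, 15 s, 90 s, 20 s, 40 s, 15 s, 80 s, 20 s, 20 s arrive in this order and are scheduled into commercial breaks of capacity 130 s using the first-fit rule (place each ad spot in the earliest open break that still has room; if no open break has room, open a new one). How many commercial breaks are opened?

5

  35 → break 1 (new)  [load 35/130]
  80 → break 1  [load 115/130]
  35 → break 2 (new)  [load 35/130]
  25 → break 2  [load 60/130]
  75 → break 3 (new)  [load 75/130]
  15 → break 1  [load 130/130]
  90 → break 4 (new)  [load 90/130]
  20 → break 2  [load 80/130]
  40 → break 2  [load 120/130]
  15 → break 3  [load 90/130]
  80 → break 5 (new)  [load 80/130]
  20 → break 3  [load 110/130]
  20 → break 3  [load 130/130]
5 commercial breaks opened.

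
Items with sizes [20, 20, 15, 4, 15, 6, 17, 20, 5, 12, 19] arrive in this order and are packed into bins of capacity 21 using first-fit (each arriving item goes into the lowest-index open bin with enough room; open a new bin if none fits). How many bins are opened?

8

  20 → bin 1 (new)  [load 20/21]
  20 → bin 2 (new)  [load 20/21]
  15 → bin 3 (new)  [load 15/21]
  4 → bin 3  [load 19/21]
  15 → bin 4 (new)  [load 15/21]
  6 → bin 4  [load 21/21]
  17 → bin 5 (new)  [load 17/21]
  20 → bin 6 (new)  [load 20/21]
  5 → bin 7 (new)  [load 5/21]
  12 → bin 7  [load 17/21]
  19 → bin 8 (new)  [load 19/21]
8 bins opened.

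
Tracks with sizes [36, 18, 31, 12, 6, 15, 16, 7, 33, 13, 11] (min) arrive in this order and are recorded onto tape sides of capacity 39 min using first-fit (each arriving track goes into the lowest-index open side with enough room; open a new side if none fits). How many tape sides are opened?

6

  36 → side 1 (new)  [load 36/39]
  18 → side 2 (new)  [load 18/39]
  31 → side 3 (new)  [load 31/39]
  12 → side 2  [load 30/39]
  6 → side 2  [load 36/39]
  15 → side 4 (new)  [load 15/39]
  16 → side 4  [load 31/39]
  7 → side 3  [load 38/39]
  33 → side 5 (new)  [load 33/39]
  13 → side 6 (new)  [load 13/39]
  11 → side 6  [load 24/39]
6 tape sides opened.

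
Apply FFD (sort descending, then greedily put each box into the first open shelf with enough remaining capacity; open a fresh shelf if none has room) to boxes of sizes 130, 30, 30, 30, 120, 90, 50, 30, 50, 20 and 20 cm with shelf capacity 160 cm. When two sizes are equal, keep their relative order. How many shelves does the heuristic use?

Sorted descending: 130, 120, 90, 50, 50, 30, 30, 30, 30, 20, 20.
  130 → shelf 1 (new)  [load 130/160]
  120 → shelf 2 (new)  [load 120/160]
  90 → shelf 3 (new)  [load 90/160]
  50 → shelf 3  [load 140/160]
  50 → shelf 4 (new)  [load 50/160]
  30 → shelf 1  [load 160/160]
  30 → shelf 2  [load 150/160]
  30 → shelf 4  [load 80/160]
  30 → shelf 4  [load 110/160]
  20 → shelf 3  [load 160/160]
  20 → shelf 4  [load 130/160]
4 shelves opened.

4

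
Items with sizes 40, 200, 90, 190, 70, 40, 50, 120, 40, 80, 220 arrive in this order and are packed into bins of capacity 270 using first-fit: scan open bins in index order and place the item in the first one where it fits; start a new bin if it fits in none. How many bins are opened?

  40 → bin 1 (new)  [load 40/270]
  200 → bin 1  [load 240/270]
  90 → bin 2 (new)  [load 90/270]
  190 → bin 3 (new)  [load 190/270]
  70 → bin 2  [load 160/270]
  40 → bin 2  [load 200/270]
  50 → bin 2  [load 250/270]
  120 → bin 4 (new)  [load 120/270]
  40 → bin 3  [load 230/270]
  80 → bin 4  [load 200/270]
  220 → bin 5 (new)  [load 220/270]
5 bins opened.

5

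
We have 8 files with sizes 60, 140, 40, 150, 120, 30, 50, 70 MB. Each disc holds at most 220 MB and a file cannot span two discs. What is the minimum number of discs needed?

Total = 150 + 140 + 120 + 70 + 60 + 50 + 40 + 30 = 660 MB.
Lower bound: ⌈660/220⌉ = 3 discs.
A packing using 3 discs:
  disc 1: 150 + 70 = 220
  disc 2: 140 + 50 + 30 = 220
  disc 3: 120 + 60 + 40 = 220
This matches the lower bound, so 3 is optimal.

3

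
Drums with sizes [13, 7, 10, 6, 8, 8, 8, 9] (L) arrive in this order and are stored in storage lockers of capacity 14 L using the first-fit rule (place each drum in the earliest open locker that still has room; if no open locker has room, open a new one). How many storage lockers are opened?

  13 → locker 1 (new)  [load 13/14]
  7 → locker 2 (new)  [load 7/14]
  10 → locker 3 (new)  [load 10/14]
  6 → locker 2  [load 13/14]
  8 → locker 4 (new)  [load 8/14]
  8 → locker 5 (new)  [load 8/14]
  8 → locker 6 (new)  [load 8/14]
  9 → locker 7 (new)  [load 9/14]
7 storage lockers opened.

7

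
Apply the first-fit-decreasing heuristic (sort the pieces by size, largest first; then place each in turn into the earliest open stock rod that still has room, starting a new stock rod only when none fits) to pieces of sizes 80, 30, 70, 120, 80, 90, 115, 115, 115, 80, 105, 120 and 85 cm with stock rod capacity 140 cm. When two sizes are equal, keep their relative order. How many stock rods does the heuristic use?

12

Sorted descending: 120, 120, 115, 115, 115, 105, 90, 85, 80, 80, 80, 70, 30.
  120 → stock rod 1 (new)  [load 120/140]
  120 → stock rod 2 (new)  [load 120/140]
  115 → stock rod 3 (new)  [load 115/140]
  115 → stock rod 4 (new)  [load 115/140]
  115 → stock rod 5 (new)  [load 115/140]
  105 → stock rod 6 (new)  [load 105/140]
  90 → stock rod 7 (new)  [load 90/140]
  85 → stock rod 8 (new)  [load 85/140]
  80 → stock rod 9 (new)  [load 80/140]
  80 → stock rod 10 (new)  [load 80/140]
  80 → stock rod 11 (new)  [load 80/140]
  70 → stock rod 12 (new)  [load 70/140]
  30 → stock rod 6  [load 135/140]
12 stock rods opened.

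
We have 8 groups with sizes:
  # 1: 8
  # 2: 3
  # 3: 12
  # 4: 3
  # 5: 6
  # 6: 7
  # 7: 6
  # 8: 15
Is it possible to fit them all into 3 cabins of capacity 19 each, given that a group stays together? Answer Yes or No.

No

Total = 60; ⌈60/19⌉ = 4.
At least 4 cabins are required, but only 3 are allowed.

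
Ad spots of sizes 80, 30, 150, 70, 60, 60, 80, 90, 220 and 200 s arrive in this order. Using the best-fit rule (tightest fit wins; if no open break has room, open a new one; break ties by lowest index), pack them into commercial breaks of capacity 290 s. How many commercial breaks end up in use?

4

  80 → break 1 (new)  [load 80/290]
  30 → break 1  [load 110/290]
  150 → break 1  [load 260/290]
  70 → break 2 (new)  [load 70/290]
  60 → break 2  [load 130/290]
  60 → break 2  [load 190/290]
  80 → break 2  [load 270/290]
  90 → break 3 (new)  [load 90/290]
  220 → break 4 (new)  [load 220/290]
  200 → break 3  [load 290/290]
4 commercial breaks opened.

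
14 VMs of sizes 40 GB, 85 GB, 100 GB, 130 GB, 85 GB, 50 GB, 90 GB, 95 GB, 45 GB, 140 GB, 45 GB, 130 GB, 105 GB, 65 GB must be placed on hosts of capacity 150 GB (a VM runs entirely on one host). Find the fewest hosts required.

9

Total = 140 + 130 + 130 + 105 + 100 + 95 + 90 + 85 + 85 + 65 + 50 + 45 + 45 + 40 = 1205 GB.
Lower bound: ⌈1205/150⌉ = 9 hosts.
A packing using 9 hosts:
  host 1: 140 = 140
  host 2: 130 = 130
  host 3: 130 = 130
  host 4: 105 + 45 = 150
  host 5: 100 + 50 = 150
  host 6: 95 + 45 = 140
  host 7: 90 + 40 = 130
  host 8: 85 + 65 = 150
  host 9: 85 = 85
This matches the lower bound, so 9 is optimal.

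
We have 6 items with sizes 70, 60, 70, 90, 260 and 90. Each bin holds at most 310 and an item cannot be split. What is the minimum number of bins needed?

Total = 260 + 90 + 90 + 70 + 70 + 60 = 640.
Lower bound: ⌈640/310⌉ = 3 bins.
A packing using 3 bins:
  bin 1: 260 = 260
  bin 2: 90 + 90 + 70 + 60 = 310
  bin 3: 70 = 70
This matches the lower bound, so 3 is optimal.

3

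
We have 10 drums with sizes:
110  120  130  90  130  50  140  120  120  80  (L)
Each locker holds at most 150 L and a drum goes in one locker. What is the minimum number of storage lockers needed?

Total = 140 + 130 + 130 + 120 + 120 + 120 + 110 + 90 + 80 + 50 = 1090 L.
Lower bound: ⌈1090/150⌉ = 8 storage lockers.
Also, 9 drums each exceed 75 L, and no two of those can share a locker, so at least 9 storage lockers are needed.
A packing using 9 storage lockers:
  locker 1: 140 = 140
  locker 2: 130 = 130
  locker 3: 130 = 130
  locker 4: 120 = 120
  locker 5: 120 = 120
  locker 6: 120 = 120
  locker 7: 110 = 110
  locker 8: 90 + 50 = 140
  locker 9: 80 = 80
This matches the lower bound, so 9 is optimal.

9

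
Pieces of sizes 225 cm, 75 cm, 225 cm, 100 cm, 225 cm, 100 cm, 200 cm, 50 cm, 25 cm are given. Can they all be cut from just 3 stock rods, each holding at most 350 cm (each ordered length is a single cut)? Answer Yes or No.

Total = 1225 cm; ⌈1225/350⌉ = 4.
At least 4 stock rods are required, but only 3 are allowed.

No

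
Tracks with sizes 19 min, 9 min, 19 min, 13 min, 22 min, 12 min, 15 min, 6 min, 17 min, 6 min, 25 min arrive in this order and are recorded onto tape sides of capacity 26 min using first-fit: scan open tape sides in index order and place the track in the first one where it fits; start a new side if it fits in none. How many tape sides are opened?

8

  19 → side 1 (new)  [load 19/26]
  9 → side 2 (new)  [load 9/26]
  19 → side 3 (new)  [load 19/26]
  13 → side 2  [load 22/26]
  22 → side 4 (new)  [load 22/26]
  12 → side 5 (new)  [load 12/26]
  15 → side 6 (new)  [load 15/26]
  6 → side 1  [load 25/26]
  17 → side 7 (new)  [load 17/26]
  6 → side 3  [load 25/26]
  25 → side 8 (new)  [load 25/26]
8 tape sides opened.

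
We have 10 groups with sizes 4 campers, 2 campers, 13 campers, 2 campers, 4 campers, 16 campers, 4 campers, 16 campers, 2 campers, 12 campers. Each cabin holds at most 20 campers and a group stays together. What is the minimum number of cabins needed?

4

Total = 16 + 16 + 13 + 12 + 4 + 4 + 4 + 2 + 2 + 2 = 75 campers.
Lower bound: ⌈75/20⌉ = 4 cabins.
A packing using 4 cabins:
  cabin 1: 16 + 4 = 20
  cabin 2: 16 + 4 = 20
  cabin 3: 13 + 4 + 2 = 19
  cabin 4: 12 + 2 + 2 = 16
This matches the lower bound, so 4 is optimal.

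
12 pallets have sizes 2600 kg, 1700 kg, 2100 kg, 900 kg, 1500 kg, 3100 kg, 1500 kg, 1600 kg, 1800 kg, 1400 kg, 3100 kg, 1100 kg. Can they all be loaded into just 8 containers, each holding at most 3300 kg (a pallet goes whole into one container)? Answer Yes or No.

Yes

A valid assignment using 8 containers:
  container 1: 3100 = 3100
  container 2: 3100 = 3100
  container 3: 2600 = 2600
  container 4: 2100 + 1100 = 3200
  container 5: 1800 + 1500 = 3300
  container 6: 1700 + 1600 = 3300
  container 7: 1500 + 1400 = 2900
  container 8: 900 = 900
Every load is within 3300 kg, so 8 containers suffice.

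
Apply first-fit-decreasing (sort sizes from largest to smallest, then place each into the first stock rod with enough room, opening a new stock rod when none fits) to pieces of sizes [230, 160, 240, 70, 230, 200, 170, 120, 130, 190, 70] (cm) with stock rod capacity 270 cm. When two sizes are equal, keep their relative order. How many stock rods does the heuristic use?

Sorted descending: 240, 230, 230, 200, 190, 170, 160, 130, 120, 70, 70.
  240 → stock rod 1 (new)  [load 240/270]
  230 → stock rod 2 (new)  [load 230/270]
  230 → stock rod 3 (new)  [load 230/270]
  200 → stock rod 4 (new)  [load 200/270]
  190 → stock rod 5 (new)  [load 190/270]
  170 → stock rod 6 (new)  [load 170/270]
  160 → stock rod 7 (new)  [load 160/270]
  130 → stock rod 8 (new)  [load 130/270]
  120 → stock rod 8  [load 250/270]
  70 → stock rod 4  [load 270/270]
  70 → stock rod 5  [load 260/270]
8 stock rods opened.

8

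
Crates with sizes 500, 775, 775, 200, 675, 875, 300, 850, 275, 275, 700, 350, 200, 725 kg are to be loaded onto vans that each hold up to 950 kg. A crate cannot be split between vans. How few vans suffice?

9

Total = 875 + 850 + 775 + 775 + 725 + 700 + 675 + 500 + 350 + 300 + 275 + 275 + 200 + 200 = 7475 kg.
Lower bound: ⌈7475/950⌉ = 8 vans.
A packing using 9 vans:
  van 1: 875 = 875
  van 2: 850 = 850
  van 3: 775 = 775
  van 4: 775 = 775
  van 5: 725 + 200 = 925
  van 6: 700 + 200 = 900
  van 7: 675 + 275 = 950
  van 8: 500 + 350 = 850
  van 9: 300 + 275 = 575
No arrangement into 8 vans stays within capacity, so 9 is optimal.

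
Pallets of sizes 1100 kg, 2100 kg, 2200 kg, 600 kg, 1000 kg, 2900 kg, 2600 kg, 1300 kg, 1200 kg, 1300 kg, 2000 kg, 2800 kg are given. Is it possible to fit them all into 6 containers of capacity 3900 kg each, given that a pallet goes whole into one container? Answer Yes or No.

A valid assignment using 6 containers:
  container 1: 2900 + 1000 = 3900
  container 2: 2800 + 1100 = 3900
  container 3: 2600 + 1300 = 3900
  container 4: 2200 + 1300 = 3500
  container 5: 2100 + 1200 + 600 = 3900
  container 6: 2000 = 2000
Every load is within 3900 kg, so 6 containers suffice.

Yes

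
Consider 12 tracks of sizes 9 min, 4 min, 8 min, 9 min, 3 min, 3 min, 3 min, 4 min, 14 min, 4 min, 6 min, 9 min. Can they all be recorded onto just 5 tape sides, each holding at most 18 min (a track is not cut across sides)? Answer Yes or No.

Yes

A valid assignment using 5 tape sides:
  side 1: 14 + 4 = 18
  side 2: 9 + 9 = 18
  side 3: 9 + 8 = 17
  side 4: 6 + 4 + 4 + 3 = 17
  side 5: 3 + 3 = 6
Every load is within 18 min, so 5 tape sides suffice.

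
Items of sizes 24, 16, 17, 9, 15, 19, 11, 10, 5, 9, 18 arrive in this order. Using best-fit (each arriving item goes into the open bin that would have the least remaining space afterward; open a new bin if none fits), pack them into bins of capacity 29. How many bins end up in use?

  24 → bin 1 (new)  [load 24/29]
  16 → bin 2 (new)  [load 16/29]
  17 → bin 3 (new)  [load 17/29]
  9 → bin 3  [load 26/29]
  15 → bin 4 (new)  [load 15/29]
  19 → bin 5 (new)  [load 19/29]
  11 → bin 2  [load 27/29]
  10 → bin 5  [load 29/29]
  5 → bin 1  [load 29/29]
  9 → bin 4  [load 24/29]
  18 → bin 6 (new)  [load 18/29]
6 bins opened.

6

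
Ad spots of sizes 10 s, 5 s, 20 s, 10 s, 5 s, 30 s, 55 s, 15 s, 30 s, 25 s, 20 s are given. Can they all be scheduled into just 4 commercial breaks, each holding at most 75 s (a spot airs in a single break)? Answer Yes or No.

A valid assignment using 3 commercial breaks:
  break 1: 55 + 20 = 75
  break 2: 30 + 30 + 15 = 75
  break 3: 25 + 20 + 10 + 10 + 5 + 5 = 75
That uses only 3 ≤ 4, so 4 commercial breaks are enough.

Yes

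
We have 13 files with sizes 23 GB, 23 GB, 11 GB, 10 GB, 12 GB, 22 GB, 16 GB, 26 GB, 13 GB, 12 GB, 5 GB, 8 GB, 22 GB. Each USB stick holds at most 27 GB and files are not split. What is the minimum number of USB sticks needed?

Total = 26 + 23 + 23 + 22 + 22 + 16 + 13 + 12 + 12 + 11 + 10 + 8 + 5 = 203 GB.
Lower bound: ⌈203/27⌉ = 8 USB sticks.
A packing using 9 USB sticks:
  USB stick 1: 26 = 26
  USB stick 2: 23 = 23
  USB stick 3: 23 = 23
  USB stick 4: 22 + 5 = 27
  USB stick 5: 22 = 22
  USB stick 6: 16 + 11 = 27
  USB stick 7: 13 + 12 = 25
  USB stick 8: 12 + 10 = 22
  USB stick 9: 8 = 8
No arrangement into 8 USB sticks stays within capacity, so 9 is optimal.

9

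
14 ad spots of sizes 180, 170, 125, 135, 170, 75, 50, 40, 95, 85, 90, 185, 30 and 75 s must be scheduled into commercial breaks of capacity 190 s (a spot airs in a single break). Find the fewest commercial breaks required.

9

Total = 185 + 180 + 170 + 170 + 135 + 125 + 95 + 90 + 85 + 75 + 75 + 50 + 40 + 30 = 1505 s.
Lower bound: ⌈1505/190⌉ = 8 commercial breaks.
A packing using 9 commercial breaks:
  break 1: 185 = 185
  break 2: 180 = 180
  break 3: 170 = 170
  break 4: 170 = 170
  break 5: 135 + 50 = 185
  break 6: 125 + 40 = 165
  break 7: 95 + 90 = 185
  break 8: 85 + 75 + 30 = 190
  break 9: 75 = 75
No arrangement into 8 commercial breaks stays within capacity, so 9 is optimal.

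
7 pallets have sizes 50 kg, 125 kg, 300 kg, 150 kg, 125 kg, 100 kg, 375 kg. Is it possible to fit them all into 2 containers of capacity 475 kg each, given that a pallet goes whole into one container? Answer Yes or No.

Total = 1225 kg; ⌈1225/475⌉ = 3.
At least 3 containers are required, but only 2 are allowed.

No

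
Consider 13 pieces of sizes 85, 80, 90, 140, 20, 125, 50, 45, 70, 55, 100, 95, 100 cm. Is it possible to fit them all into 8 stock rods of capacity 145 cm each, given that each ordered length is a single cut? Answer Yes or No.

No

Total = 1055 cm; ⌈1055/145⌉ = 8.
The bound of 8 does not rule out 8, but exhaustive search shows no assignment into 8 stock rods of capacity 145 cm exists — the minimum is 9.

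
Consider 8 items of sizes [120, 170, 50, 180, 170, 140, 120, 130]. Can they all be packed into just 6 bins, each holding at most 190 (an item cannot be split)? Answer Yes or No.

Total = 1080; ⌈1080/190⌉ = 6.
7 items each exceed half the capacity and cannot share a bin, forcing at least 7 bins.
At least 7 bins are required, but only 6 are allowed.

No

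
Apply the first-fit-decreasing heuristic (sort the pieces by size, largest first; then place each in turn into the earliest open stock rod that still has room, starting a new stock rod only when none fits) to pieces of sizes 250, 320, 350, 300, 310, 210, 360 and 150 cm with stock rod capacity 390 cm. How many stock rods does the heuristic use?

Sorted descending: 360, 350, 320, 310, 300, 250, 210, 150.
  360 → stock rod 1 (new)  [load 360/390]
  350 → stock rod 2 (new)  [load 350/390]
  320 → stock rod 3 (new)  [load 320/390]
  310 → stock rod 4 (new)  [load 310/390]
  300 → stock rod 5 (new)  [load 300/390]
  250 → stock rod 6 (new)  [load 250/390]
  210 → stock rod 7 (new)  [load 210/390]
  150 → stock rod 7  [load 360/390]
7 stock rods opened.

7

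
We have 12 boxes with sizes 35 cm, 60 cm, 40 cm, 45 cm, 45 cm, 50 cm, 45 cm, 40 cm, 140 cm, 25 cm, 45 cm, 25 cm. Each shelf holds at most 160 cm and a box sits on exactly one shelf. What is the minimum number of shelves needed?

Total = 140 + 60 + 50 + 45 + 45 + 45 + 45 + 40 + 40 + 35 + 25 + 25 = 595 cm.
Lower bound: ⌈595/160⌉ = 4 shelves.
A packing using 4 shelves:
  shelf 1: 140 = 140
  shelf 2: 60 + 50 + 45 = 155
  shelf 3: 45 + 45 + 45 + 25 = 160
  shelf 4: 40 + 40 + 35 + 25 = 140
This matches the lower bound, so 4 is optimal.

4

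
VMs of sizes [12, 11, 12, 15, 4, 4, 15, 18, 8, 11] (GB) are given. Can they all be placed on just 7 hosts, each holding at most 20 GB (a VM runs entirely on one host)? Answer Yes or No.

Yes

A valid assignment using 7 hosts:
  host 1: 18 = 18
  host 2: 15 + 4 = 19
  host 3: 15 + 4 = 19
  host 4: 12 + 8 = 20
  host 5: 12 = 12
  host 6: 11 = 11
  host 7: 11 = 11
Every load is within 20 GB, so 7 hosts suffice.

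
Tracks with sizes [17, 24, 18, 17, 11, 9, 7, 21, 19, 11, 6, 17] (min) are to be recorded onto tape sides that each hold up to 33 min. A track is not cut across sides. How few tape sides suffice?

Total = 24 + 21 + 19 + 18 + 17 + 17 + 17 + 11 + 11 + 9 + 7 + 6 = 177 min.
Lower bound: ⌈177/33⌉ = 6 tape sides.
Also, 7 tracks each exceed 33/2 min, and no two of those can share a side, so at least 7 tape sides are needed.
A packing using 7 tape sides:
  side 1: 24 + 9 = 33
  side 2: 21 + 11 = 32
  side 3: 19 + 11 = 30
  side 4: 18 + 7 + 6 = 31
  side 5: 17 = 17
  side 6: 17 = 17
  side 7: 17 = 17
This matches the lower bound, so 7 is optimal.

7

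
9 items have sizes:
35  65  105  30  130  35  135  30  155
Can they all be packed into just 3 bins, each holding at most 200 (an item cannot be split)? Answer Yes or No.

Total = 720; ⌈720/200⌉ = 4.
At least 4 bins are required, but only 3 are allowed.

No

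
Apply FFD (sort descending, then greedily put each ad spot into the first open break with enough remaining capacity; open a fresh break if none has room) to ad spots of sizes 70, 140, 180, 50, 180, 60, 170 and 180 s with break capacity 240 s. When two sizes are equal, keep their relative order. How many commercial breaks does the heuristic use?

Sorted descending: 180, 180, 180, 170, 140, 70, 60, 50.
  180 → break 1 (new)  [load 180/240]
  180 → break 2 (new)  [load 180/240]
  180 → break 3 (new)  [load 180/240]
  170 → break 4 (new)  [load 170/240]
  140 → break 5 (new)  [load 140/240]
  70 → break 4  [load 240/240]
  60 → break 1  [load 240/240]
  50 → break 2  [load 230/240]
5 commercial breaks opened.

5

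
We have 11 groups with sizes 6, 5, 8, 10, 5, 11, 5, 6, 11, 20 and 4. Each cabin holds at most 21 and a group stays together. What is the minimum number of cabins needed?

5

Total = 20 + 11 + 11 + 10 + 8 + 6 + 6 + 5 + 5 + 5 + 4 = 91.
Lower bound: ⌈91/21⌉ = 5 cabins.
A packing using 5 cabins:
  cabin 1: 20 = 20
  cabin 2: 11 + 10 = 21
  cabin 3: 11 + 8 = 19
  cabin 4: 6 + 6 + 5 + 4 = 21
  cabin 5: 5 + 5 = 10
This matches the lower bound, so 5 is optimal.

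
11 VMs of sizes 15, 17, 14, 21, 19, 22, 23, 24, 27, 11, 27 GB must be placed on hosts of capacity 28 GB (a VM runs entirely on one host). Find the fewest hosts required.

10

Total = 27 + 27 + 24 + 23 + 22 + 21 + 19 + 17 + 15 + 14 + 11 = 220 GB.
Lower bound: ⌈220/28⌉ = 8 hosts.
Also, 9 VMs each exceed 14 GB, and no two of those can share a host, so at least 9 hosts are needed.
A packing using 10 hosts:
  host 1: 27 = 27
  host 2: 27 = 27
  host 3: 24 = 24
  host 4: 23 = 23
  host 5: 22 = 22
  host 6: 21 = 21
  host 7: 19 = 19
  host 8: 17 + 11 = 28
  host 9: 15 = 15
  host 10: 14 = 14
No arrangement into 9 hosts stays within capacity, so 10 is optimal.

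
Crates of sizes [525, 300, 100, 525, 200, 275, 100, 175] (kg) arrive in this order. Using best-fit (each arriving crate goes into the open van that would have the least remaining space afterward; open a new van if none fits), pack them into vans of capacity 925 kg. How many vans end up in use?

  525 → van 1 (new)  [load 525/925]
  300 → van 1  [load 825/925]
  100 → van 1  [load 925/925]
  525 → van 2 (new)  [load 525/925]
  200 → van 2  [load 725/925]
  275 → van 3 (new)  [load 275/925]
  100 → van 2  [load 825/925]
  175 → van 3  [load 450/925]
3 vans opened.

3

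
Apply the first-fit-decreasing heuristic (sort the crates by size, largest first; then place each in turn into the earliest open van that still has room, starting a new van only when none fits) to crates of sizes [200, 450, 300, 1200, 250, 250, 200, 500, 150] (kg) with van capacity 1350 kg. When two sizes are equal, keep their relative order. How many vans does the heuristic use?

3

Sorted descending: 1200, 500, 450, 300, 250, 250, 200, 200, 150.
  1200 → van 1 (new)  [load 1200/1350]
  500 → van 2 (new)  [load 500/1350]
  450 → van 2  [load 950/1350]
  300 → van 2  [load 1250/1350]
  250 → van 3 (new)  [load 250/1350]
  250 → van 3  [load 500/1350]
  200 → van 3  [load 700/1350]
  200 → van 3  [load 900/1350]
  150 → van 1  [load 1350/1350]
3 vans opened.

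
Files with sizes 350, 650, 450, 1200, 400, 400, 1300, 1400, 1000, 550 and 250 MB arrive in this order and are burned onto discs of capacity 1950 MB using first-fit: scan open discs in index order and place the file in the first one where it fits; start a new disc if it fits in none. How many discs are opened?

5

  350 → disc 1 (new)  [load 350/1950]
  650 → disc 1  [load 1000/1950]
  450 → disc 1  [load 1450/1950]
  1200 → disc 2 (new)  [load 1200/1950]
  400 → disc 1  [load 1850/1950]
  400 → disc 2  [load 1600/1950]
  1300 → disc 3 (new)  [load 1300/1950]
  1400 → disc 4 (new)  [load 1400/1950]
  1000 → disc 5 (new)  [load 1000/1950]
  550 → disc 3  [load 1850/1950]
  250 → disc 2  [load 1850/1950]
5 discs opened.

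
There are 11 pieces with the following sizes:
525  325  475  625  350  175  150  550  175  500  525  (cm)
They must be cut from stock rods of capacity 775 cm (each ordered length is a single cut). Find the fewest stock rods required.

Total = 625 + 550 + 525 + 525 + 500 + 475 + 350 + 325 + 175 + 175 + 150 = 4375 cm.
Lower bound: ⌈4375/775⌉ = 6 stock rods.
A packing using 7 stock rods:
  stock rod 1: 625 + 150 = 775
  stock rod 2: 550 + 175 = 725
  stock rod 3: 525 + 175 = 700
  stock rod 4: 525 = 525
  stock rod 5: 500 = 500
  stock rod 6: 475 = 475
  stock rod 7: 350 + 325 = 675
No arrangement into 6 stock rods stays within capacity, so 7 is optimal.

7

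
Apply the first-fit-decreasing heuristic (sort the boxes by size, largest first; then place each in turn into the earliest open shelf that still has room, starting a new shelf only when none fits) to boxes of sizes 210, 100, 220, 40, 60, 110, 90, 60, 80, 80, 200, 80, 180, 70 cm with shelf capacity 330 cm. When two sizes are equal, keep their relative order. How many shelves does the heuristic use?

5

Sorted descending: 220, 210, 200, 180, 110, 100, 90, 80, 80, 80, 70, 60, 60, 40.
  220 → shelf 1 (new)  [load 220/330]
  210 → shelf 2 (new)  [load 210/330]
  200 → shelf 3 (new)  [load 200/330]
  180 → shelf 4 (new)  [load 180/330]
  110 → shelf 1  [load 330/330]
  100 → shelf 2  [load 310/330]
  90 → shelf 3  [load 290/330]
  80 → shelf 4  [load 260/330]
  80 → shelf 5 (new)  [load 80/330]
  80 → shelf 5  [load 160/330]
  70 → shelf 4  [load 330/330]
  60 → shelf 5  [load 220/330]
  60 → shelf 5  [load 280/330]
  40 → shelf 3  [load 330/330]
5 shelves opened.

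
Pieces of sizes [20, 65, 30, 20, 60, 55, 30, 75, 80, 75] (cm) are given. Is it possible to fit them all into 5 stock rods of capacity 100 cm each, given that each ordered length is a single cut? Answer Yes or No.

Total = 510 cm; ⌈510/100⌉ = 6.
At least 6 stock rods are required, but only 5 are allowed.

No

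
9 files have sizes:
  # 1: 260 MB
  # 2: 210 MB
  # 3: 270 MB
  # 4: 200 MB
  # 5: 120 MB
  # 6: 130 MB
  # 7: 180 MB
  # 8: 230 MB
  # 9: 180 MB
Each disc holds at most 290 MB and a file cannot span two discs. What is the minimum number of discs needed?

Total = 270 + 260 + 230 + 210 + 200 + 180 + 180 + 130 + 120 = 1780 MB.
Lower bound: ⌈1780/290⌉ = 7 discs.
A packing using 8 discs:
  disc 1: 270 = 270
  disc 2: 260 = 260
  disc 3: 230 = 230
  disc 4: 210 = 210
  disc 5: 200 = 200
  disc 6: 180 = 180
  disc 7: 180 = 180
  disc 8: 130 + 120 = 250
No arrangement into 7 discs stays within capacity, so 8 is optimal.

8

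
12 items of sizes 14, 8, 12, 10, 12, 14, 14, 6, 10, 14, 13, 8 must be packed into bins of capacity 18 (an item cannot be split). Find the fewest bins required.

9

Total = 14 + 14 + 14 + 14 + 13 + 12 + 12 + 10 + 10 + 8 + 8 + 6 = 135.
Lower bound: ⌈135/18⌉ = 8 bins.
Also, 9 items each exceed 9, and no two of those can share a bin, so at least 9 bins are needed.
A packing using 9 bins:
  bin 1: 14 = 14
  bin 2: 14 = 14
  bin 3: 14 = 14
  bin 4: 14 = 14
  bin 5: 13 = 13
  bin 6: 12 + 6 = 18
  bin 7: 12 = 12
  bin 8: 10 + 8 = 18
  bin 9: 10 + 8 = 18
This matches the lower bound, so 9 is optimal.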